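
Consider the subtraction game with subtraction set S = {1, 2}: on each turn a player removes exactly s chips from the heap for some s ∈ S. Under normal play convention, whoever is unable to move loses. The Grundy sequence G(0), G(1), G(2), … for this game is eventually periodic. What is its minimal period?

n :  0  1  2  3  4  5  6  7  8  9 10 11 12 13 14
G :  0  1  2  0  1  2  0  1  2  0  1  2  0  1  2
G(n+3) = G(n) holds for n = 0,…,1 (a full window of length max(S) = 2), so the sequence is purely periodic with period 3.

3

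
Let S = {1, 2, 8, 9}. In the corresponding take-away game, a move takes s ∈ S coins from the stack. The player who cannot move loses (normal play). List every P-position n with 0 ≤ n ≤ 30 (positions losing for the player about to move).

0, 3, 6, 10, 13, 16, 20, 23, 26, 30

G(0) = 0
G(1) = mex{0} = 1
G(2) = mex{1,0} = 2
G(3) = mex{2,1} = 0
G(4) = mex{0,2} = 1
G(5) = mex{1,0} = 2
G(6) = mex{2,1} = 0
G(7) = mex{0,2} = 1
G(8) = mex{1,0,0} = 2
G(9) = mex{2,1,1,0} = 3
G(10) = mex{3,2,2,1} = 0
G(11) = mex{0,3,0,2} = 1
G(12) = mex{1,0,1,0} = 2
G(13) = mex{2,1,2,1} = 0
G(14) = mex{0,2,0,2} = 1
G(15) = mex{1,0,1,0} = 2
G(16) = mex{2,1,2,1} = 0
G(17) = mex{0,2,3,2} = 1
G(18) = mex{1,0,0,3} = 2
G(19) = mex{2,1,1,0} = 3
G(20) = mex{3,2,2,1} = 0
G(21) = mex{0,3,0,2} = 1
G(22) = mex{1,0,1,0} = 2
G(23) = mex{2,1,2,1} = 0
G(24) = mex{0,2,0,2} = 1
G(25) = mex{1,0,1,0} = 2
G(26) = mex{2,1,2,1} = 0
G(27) = mex{0,2,3,2} = 1
G(28) = mex{1,0,0,3} = 2
G(29) = mex{2,1,1,0} = 3
G(30) = mex{3,2,2,1} = 0
P-positions are exactly the n with G(n) = 0.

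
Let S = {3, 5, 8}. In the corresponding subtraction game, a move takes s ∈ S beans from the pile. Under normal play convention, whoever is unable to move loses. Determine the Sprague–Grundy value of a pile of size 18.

2

n :  0  1  2  3  4  5  6  7  8  9 10 11 12 13 14 15 16 17 18
G :  0  0  0  1  1  1  2  2  2  3  3  0  0  0  1  1  1  2  2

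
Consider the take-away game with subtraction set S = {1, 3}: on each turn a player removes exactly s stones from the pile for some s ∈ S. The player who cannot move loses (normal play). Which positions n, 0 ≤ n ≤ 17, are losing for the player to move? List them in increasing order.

0, 2, 4, 6, 8, 10, 12, 14, 16

G(0) = 0
G(1) = mex{0} = 1
G(2) = mex{1} = 0
G(3) = mex{0,0} = 1
G(4) = mex{1,1} = 0
G(5) = mex{0,0} = 1
G(6) = mex{1,1} = 0
G(7) = mex{0,0} = 1
G(8) = mex{1,1} = 0
G(9) = mex{0,0} = 1
G(10) = mex{1,1} = 0
G(11) = mex{0,0} = 1
G(12) = mex{1,1} = 0
G(13) = mex{0,0} = 1
G(14) = mex{1,1} = 0
G(15) = mex{0,0} = 1
G(16) = mex{1,1} = 0
G(17) = mex{0,0} = 1
P-positions are exactly the n with G(n) = 0.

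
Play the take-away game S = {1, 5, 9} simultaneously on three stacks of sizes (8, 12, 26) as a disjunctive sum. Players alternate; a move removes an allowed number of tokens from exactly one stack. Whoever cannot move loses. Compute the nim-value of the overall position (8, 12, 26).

All stacks use S = {1, 5, 9}:
n :  0  1  2  3  4  5  6  7  8  9 10 11 12 13 14 15 16 17 18 19 20 21 22 23 24 25 26
G :  0  1  0  1  0  1  0  1  0  1  0  1  0  1  0  1  0  1  0  1  0  1  0  1  0  1  0
Stack A: G(8) = 0.
Stack B: G(12) = 0.
Stack C: G(26) = 0.
Combined Grundy value = 0 ⊕ 0 ⊕ 0 = 0.

0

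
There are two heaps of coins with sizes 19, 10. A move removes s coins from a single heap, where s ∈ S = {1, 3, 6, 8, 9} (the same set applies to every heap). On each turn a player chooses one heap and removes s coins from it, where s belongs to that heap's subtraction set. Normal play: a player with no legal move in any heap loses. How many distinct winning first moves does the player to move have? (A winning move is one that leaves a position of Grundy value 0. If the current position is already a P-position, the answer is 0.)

All heaps use S = {1, 3, 6, 8, 9}:
G(0) = 0
G(1) = mex{0} = 1
G(2) = mex{1} = 0
G(3) = mex{0,0} = 1
G(4) = mex{1,1} = 0
G(5) = mex{0,0} = 1
G(6) = mex{1,1,0} = 2
G(7) = mex{2,0,1} = 3
G(8) = mex{3,1,0,0} = 2
G(9) = mex{2,2,1,1,0} = 3
G(10) = mex{3,3,0,0,1} = 2
G(11) = mex{2,2,1,1,0} = 3
G(12) = mex{3,3,2,0,1} = 4
G(13) = mex{4,2,3,1,0} = 5
G(14) = mex{5,3,2,2,1} = 0
G(15) = mex{0,4,3,3,2} = 1
G(16) = mex{1,5,2,2,3} = 0
G(17) = mex{0,0,3,3,2} = 1
G(18) = mex{1,1,4,2,3} = 0
G(19) = mex{0,0,5,3,2} = 1
Heap A: G(19) = 1.
Heap B: G(10) = 2.
Combined Grundy value = 1 ⊕ 2 = 3.
A winning move leaves total XOR = 0, i.e. changes one component's Grundy value g to g ⊕ X where X is the current total.
Heap A: need g' = 1⊕3 = 2. Options: 19−1→G=0, 19−3→G=0, 19−6→G=5, 19−8→G=3, 19−9→G=2. Hits: 1.
Heap B: need g' = 2⊕3 = 1. Options: 10−1→G=3, 10−3→G=3, 10−6→G=0, 10−8→G=0, 10−9→G=1. Hits: 1.

2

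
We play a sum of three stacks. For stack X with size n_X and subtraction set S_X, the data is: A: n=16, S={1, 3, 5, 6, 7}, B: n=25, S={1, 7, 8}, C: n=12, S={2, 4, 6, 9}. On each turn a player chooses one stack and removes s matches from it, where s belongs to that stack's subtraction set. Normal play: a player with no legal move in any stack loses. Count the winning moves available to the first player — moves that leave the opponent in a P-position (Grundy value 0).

Stack A, S = {1, 3, 5, 6, 7}:
n :  0  1  2  3  4  5  6  7  8  9 10 11 12 13 14 15 16
G :  0  1  0  1  0  1  2  3  2  3  2  3  0  1  0  1  0
G_A(16) = 0.
Stack B, S = {1, 7, 8}:
G(0) = 0
G(1) = mex{0} = 1
G(2) = mex{1} = 0
G(3) = mex{0} = 1
G(4) = mex{1} = 0
G(5) = mex{0} = 1
G(6) = mex{1} = 0
G(7) = mex{0,0} = 1
G(8) = mex{1,1,0} = 2
G(9) = mex{2,0,1} = 3
G(10) = mex{3,1,0} = 2
G(11) = mex{2,0,1} = 3
G(12) = mex{3,1,0} = 2
G(13) = mex{2,0,1} = 3
G(14) = mex{3,1,0} = 2
G(15) = mex{2,2,1} = 0
G(16) = mex{0,3,2} = 1
G(17) = mex{1,2,3} = 0
G(18) = mex{0,3,2} = 1
G(19) = mex{1,2,3} = 0
G(20) = mex{0,3,2} = 1
G(21) = mex{1,2,3} = 0
G(22) = mex{0,0,2} = 1
G(23) = mex{1,1,0} = 2
G(24) = mex{2,0,1} = 3
G(25) = mex{3,1,0} = 2
G_B(25) = 2.
Stack C, S = {2, 4, 6, 9}:
n :  0  1  2  3  4  5  6  7  8  9 10 11 12
G :  0  0  1  1  2  2  3  3  0  4  1  0  2
G_C(12) = 2.
Combined Grundy value = 0 ⊕ 2 ⊕ 2 = 0.
A winning move leaves total XOR = 0, i.e. changes one component's Grundy value g to g ⊕ X where X is the current total.
Stack A: target g' = 0⊕0 = 0, but every legal move changes the Grundy value (mex property), so 0 moves.
Stack B: target g' = 2⊕0 = 2, but every legal move changes the Grundy value (mex property), so 0 moves.
Stack C: target g' = 2⊕0 = 2, but every legal move changes the Grundy value (mex property), so 0 moves.

0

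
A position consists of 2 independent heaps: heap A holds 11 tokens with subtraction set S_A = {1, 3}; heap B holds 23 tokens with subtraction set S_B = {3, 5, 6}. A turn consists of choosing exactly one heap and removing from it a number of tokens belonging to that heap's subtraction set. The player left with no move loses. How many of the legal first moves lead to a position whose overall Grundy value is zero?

0

Heap A, S = {1, 3}:
n :  0  1  2  3  4  5  6  7  8  9 10 11
G :  0  1  0  1  0  1  0  1  0  1  0  1
G_A(11) = 1.
Heap B, S = {3, 5, 6}:
G(0) = 0
G(1) = mex{} = 0
G(2) = mex{} = 0
G(3) = mex{0} = 1
G(4) = mex{0} = 1
G(5) = mex{0,0} = 1
G(6) = mex{1,0,0} = 2
G(7) = mex{1,0,0} = 2
G(8) = mex{1,1,0} = 2
G(9) = mex{2,1,1} = 0
G(10) = mex{2,1,1} = 0
G(11) = mex{2,2,1} = 0
G(12) = mex{0,2,2} = 1
G(13) = mex{0,2,2} = 1
G(14) = mex{0,0,2} = 1
G(15) = mex{1,0,0} = 2
G(16) = mex{1,0,0} = 2
G(17) = mex{1,1,0} = 2
G(18) = mex{2,1,1} = 0
G(19) = mex{2,1,1} = 0
G(20) = mex{2,2,1} = 0
G(21) = mex{0,2,2} = 1
G(22) = mex{0,2,2} = 1
G(23) = mex{0,0,2} = 1
G_B(23) = 1.
Combined Grundy value = 1 ⊕ 1 = 0.
A winning move leaves total XOR = 0, i.e. changes one component's Grundy value g to g ⊕ X where X is the current total.
Heap A: target g' = 1⊕0 = 1, but every legal move changes the Grundy value (mex property), so 0 moves.
Heap B: target g' = 1⊕0 = 1, but every legal move changes the Grundy value (mex property), so 0 moves.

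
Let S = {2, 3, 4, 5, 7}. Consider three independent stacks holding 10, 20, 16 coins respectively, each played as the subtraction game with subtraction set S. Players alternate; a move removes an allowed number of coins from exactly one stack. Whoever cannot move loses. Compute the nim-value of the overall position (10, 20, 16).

2

All stacks use S = {2, 3, 4, 5, 7}:
n :  0  1  2  3  4  5  6  7  8  9 10 11 12 13 14 15 16 17 18 19 20
G :  0  0  1  1  2  2  3  3  4  0  0  1  1  2  2  3  3  4  0  0  1
Stack A: G(10) = 0.
Stack B: G(20) = 1.
Stack C: G(16) = 3.
Combined Grundy value = 0 ⊕ 1 ⊕ 3 = 2.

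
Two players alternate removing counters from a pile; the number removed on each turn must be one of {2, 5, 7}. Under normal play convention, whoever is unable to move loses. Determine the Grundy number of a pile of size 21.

n :  0  1  2  3  4  5  6  7  8  9 10 11 12 13 14 15 16 17 18 19 20 21
G :  0  0  1  1  0  2  1  3  2  2  0  3  1  0  0  1  1  2  2  3  3  2

2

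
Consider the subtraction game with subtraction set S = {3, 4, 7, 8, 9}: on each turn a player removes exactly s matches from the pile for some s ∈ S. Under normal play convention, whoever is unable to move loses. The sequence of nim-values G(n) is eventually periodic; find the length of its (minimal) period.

G(0) = 0
G(1) = mex{} = 0
G(2) = mex{} = 0
G(3) = mex{0} = 1
G(4) = mex{0,0} = 1
G(5) = mex{0,0} = 1
G(6) = mex{1,0} = 2
G(7) = mex{1,1,0} = 2
G(8) = mex{1,1,0,0} = 2
G(9) = mex{2,1,0,0,0} = 3
G(10) = mex{2,2,1,0,0} = 3
G(11) = mex{2,2,1,1,0} = 3
G(12) = mex{3,2,1,1,1} = 0
G(13) = mex{3,3,2,1,1} = 0
G(14) = mex{3,3,2,2,1} = 0
G(15) = mex{0,3,2,2,2} = 1
G(16) = mex{0,0,3,2,2} = 1
G(17) = mex{0,0,3,3,2} = 1
G(18) = mex{1,0,3,3,3} = 2
G(19) = mex{1,1,0,3,3} = 2
G(20) = mex{1,1,0,0,3} = 2
G(21) = mex{2,1,0,0,0} = 3
G(22) = mex{2,2,1,0,0} = 3
G(23) = mex{2,2,1,1,0} = 3
G(24) = mex{3,2,1,1,1} = 0
G(25) = mex{3,3,2,1,1} = 0
G(n+12) = G(n) holds for n = 0,…,8 (a full window of length max(S) = 9), so the sequence is purely periodic with period 12.

12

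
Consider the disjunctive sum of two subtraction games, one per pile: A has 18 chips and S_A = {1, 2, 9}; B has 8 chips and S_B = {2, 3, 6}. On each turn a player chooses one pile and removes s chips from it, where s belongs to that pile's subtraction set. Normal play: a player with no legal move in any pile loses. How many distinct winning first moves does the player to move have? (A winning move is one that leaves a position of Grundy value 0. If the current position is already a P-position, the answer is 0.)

0

Pile A, S = {1, 2, 9}:
G(0) = 0
G(1) = mex{0} = 1
G(2) = mex{1,0} = 2
G(3) = mex{2,1} = 0
G(4) = mex{0,2} = 1
G(5) = mex{1,0} = 2
G(6) = mex{2,1} = 0
G(7) = mex{0,2} = 1
G(8) = mex{1,0} = 2
G(9) = mex{2,1,0} = 3
G(10) = mex{3,2,1} = 0
G(11) = mex{0,3,2} = 1
G(12) = mex{1,0,0} = 2
G(13) = mex{2,1,1} = 0
G(14) = mex{0,2,2} = 1
G(15) = mex{1,0,0} = 2
G(16) = mex{2,1,1} = 0
G(17) = mex{0,2,2} = 1
G(18) = mex{1,0,3} = 2
G_A(18) = 2.
Pile B, S = {2, 3, 6}:
n : 0 1 2 3 4 5 6 7 8
G : 0 0 1 1 2 0 3 1 2
G_B(8) = 2.
Combined Grundy value = 2 ⊕ 2 = 0.
A winning move leaves total XOR = 0, i.e. changes one component's Grundy value g to g ⊕ X where X is the current total.
Pile A: target g' = 2⊕0 = 2, but every legal move changes the Grundy value (mex property), so 0 moves.
Pile B: target g' = 2⊕0 = 2, but every legal move changes the Grundy value (mex property), so 0 moves.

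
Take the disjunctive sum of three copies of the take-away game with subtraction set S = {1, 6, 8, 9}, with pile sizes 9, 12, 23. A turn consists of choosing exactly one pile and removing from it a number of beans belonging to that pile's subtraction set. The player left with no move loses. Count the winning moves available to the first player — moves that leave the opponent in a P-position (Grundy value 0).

6

All piles use S = {1, 6, 8, 9}:
n :  0  1  2  3  4  5  6  7  8  9 10 11 12 13 14 15 16 17 18 19 20 21 22 23
G :  0  1  0  1  0  1  2  0  1  2  3  2  3  2  0  1  2  0  1  0  1  0  1  2
Pile A: G(9) = 2.
Pile B: G(12) = 3.
Pile C: G(23) = 2.
Combined Grundy value = 2 ⊕ 3 ⊕ 2 = 3.
A winning move leaves total XOR = 0, i.e. changes one component's Grundy value g to g ⊕ X where X is the current total.
Pile A: need g' = 2⊕3 = 1. Options: 9−1→G=1, 9−6→G=1, 9−8→G=1, 9−9→G=0. Hits: 3.
Pile B: need g' = 3⊕3 = 0. Options: 12−1→G=2, 12−6→G=2, 12−8→G=0, 12−9→G=1. Hits: 1.
Pile C: need g' = 2⊕3 = 1. Options: 23−1→G=1, 23−6→G=0, 23−8→G=1, 23−9→G=0. Hits: 2.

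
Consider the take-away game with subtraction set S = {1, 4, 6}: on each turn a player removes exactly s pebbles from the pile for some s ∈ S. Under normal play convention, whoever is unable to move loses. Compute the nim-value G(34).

n :  0  1  2  3  4  5  6  7  8  9 10 11 12 13 14 15 16 17 18 19 20 21 22 23 24 25 26 27 28 29 30 31 32 33 34
G :  0  1  0  1  2  0  1  0  1  2  0  1  0  1  2  0  1  0  1  2  0  1  0  1  2  0  1  0  1  2  0  1  0  1  2

2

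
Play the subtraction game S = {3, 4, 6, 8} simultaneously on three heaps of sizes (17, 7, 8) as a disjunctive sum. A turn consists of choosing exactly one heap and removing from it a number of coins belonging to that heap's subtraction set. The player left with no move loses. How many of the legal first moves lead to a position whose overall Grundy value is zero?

All heaps use S = {3, 4, 6, 8}:
n :  0  1  2  3  4  5  6  7  8  9 10 11 12 13 14 15 16 17
G :  0  0  0  1  1  1  2  2  2  3  3  0  0  0  1  1  1  2
Heap A: G(17) = 2.
Heap B: G(7) = 2.
Heap C: G(8) = 2.
Combined Grundy value = 2 ⊕ 2 ⊕ 2 = 2.
A winning move leaves total XOR = 0, i.e. changes one component's Grundy value g to g ⊕ X where X is the current total.
Heap A: need g' = 2⊕2 = 0. Options: 17−3→G=1, 17−4→G=0, 17−6→G=0, 17−8→G=3. Hits: 2.
Heap B: need g' = 2⊕2 = 0. Options: 7−3→G=1, 7−4→G=1, 7−6→G=0. Hits: 1.
Heap C: need g' = 2⊕2 = 0. Options: 8−3→G=1, 8−4→G=1, 8−6→G=0, 8−8→G=0. Hits: 2.

5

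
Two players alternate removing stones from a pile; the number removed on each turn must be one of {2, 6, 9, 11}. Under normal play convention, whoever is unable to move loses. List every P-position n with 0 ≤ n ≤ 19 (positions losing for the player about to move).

G(0) = 0
G(1) = mex{} = 0
G(2) = mex{0} = 1
G(3) = mex{0} = 1
G(4) = mex{1} = 0
G(5) = mex{1} = 0
G(6) = mex{0,0} = 1
G(7) = mex{0,0} = 1
G(8) = mex{1,1} = 0
G(9) = mex{1,1,0} = 2
G(10) = mex{0,0,0} = 1
G(11) = mex{2,0,1,0} = 3
G(12) = mex{1,1,1,0} = 2
G(13) = mex{3,1,0,1} = 2
G(14) = mex{2,0,0,1} = 3
G(15) = mex{2,2,1,0} = 3
G(16) = mex{3,1,1,0} = 2
G(17) = mex{3,3,0,1} = 2
G(18) = mex{2,2,2,1} = 0
G(19) = mex{2,2,1,0} = 3
P-positions are exactly the n with G(n) = 0.

0, 1, 4, 5, 8, 18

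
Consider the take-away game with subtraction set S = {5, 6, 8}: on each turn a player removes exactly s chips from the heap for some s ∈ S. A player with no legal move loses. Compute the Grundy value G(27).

n :  0  1  2  3  4  5  6  7  8  9 10 11 12 13 14 15 16 17 18 19 20 21 22 23 24 25 26 27
G :  0  0  0  0  0  1  1  1  1  1  2  2  2  0  0  0  0  0  1  1  1  1  1  2  2  2  0  0

0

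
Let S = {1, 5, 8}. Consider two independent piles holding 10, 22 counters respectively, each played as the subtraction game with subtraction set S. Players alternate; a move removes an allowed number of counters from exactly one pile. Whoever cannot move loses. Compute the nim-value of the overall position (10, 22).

1

All piles use S = {1, 5, 8}:
n :  0  1  2  3  4  5  6  7  8  9 10 11 12 13 14 15 16 17 18 19 20 21 22
G :  0  1  0  1  0  1  0  1  2  3  2  3  2  0  1  0  1  0  1  0  1  2  3
Pile A: G(10) = 2.
Pile B: G(22) = 3.
Combined Grundy value = 2 ⊕ 3 = 1.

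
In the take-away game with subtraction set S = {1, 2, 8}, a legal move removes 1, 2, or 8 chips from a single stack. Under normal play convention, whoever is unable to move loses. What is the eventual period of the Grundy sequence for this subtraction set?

n :  0  1  2  3  4  5  6  7  8  9 10 11 12 13 14
G :  0  1  2  0  1  2  0  1  2  0  1  2  0  1  2
G(n+3) = G(n) holds for n = 0,…,7 (a full window of length max(S) = 8), so the sequence is purely periodic with period 3.

3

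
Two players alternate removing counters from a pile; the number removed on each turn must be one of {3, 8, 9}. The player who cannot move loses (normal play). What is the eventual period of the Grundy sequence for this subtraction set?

n :  0  1  2  3  4  5  6  7  8  9 10 11 12 13 14 15 16 17 18 19 20 21 22 23 24 25 26 27 28 29 30 31 32 33 34 35
G :  0  0  0  1  1  1  0  0  2  1  1  3  0  0  2  1  1  0  0  0  1  1  1  0  0  2  1  1  3  0  0  2  1  1  0  0
G(n+17) = G(n) holds for n = 0,…,8 (a full window of length max(S) = 9), so the sequence is purely periodic with period 17.

17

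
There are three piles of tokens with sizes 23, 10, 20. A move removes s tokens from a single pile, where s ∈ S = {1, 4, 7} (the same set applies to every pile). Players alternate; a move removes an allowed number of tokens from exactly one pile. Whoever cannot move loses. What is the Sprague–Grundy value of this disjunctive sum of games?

0

All piles use S = {1, 4, 7}:
G(0) = 0
G(1) = mex{0} = 1
G(2) = mex{1} = 0
G(3) = mex{0} = 1
G(4) = mex{1,0} = 2
G(5) = mex{2,1} = 0
G(6) = mex{0,0} = 1
G(7) = mex{1,1,0} = 2
G(8) = mex{2,2,1} = 0
G(9) = mex{0,0,0} = 1
G(10) = mex{1,1,1} = 0
G(11) = mex{0,2,2} = 1
G(12) = mex{1,0,0} = 2
G(13) = mex{2,1,1} = 0
G(14) = mex{0,0,2} = 1
G(15) = mex{1,1,0} = 2
G(16) = mex{2,2,1} = 0
G(17) = mex{0,0,0} = 1
G(18) = mex{1,1,1} = 0
G(19) = mex{0,2,2} = 1
G(20) = mex{1,0,0} = 2
G(21) = mex{2,1,1} = 0
G(22) = mex{0,0,2} = 1
G(23) = mex{1,1,0} = 2
Pile A: G(23) = 2.
Pile B: G(10) = 0.
Pile C: G(20) = 2.
Combined Grundy value = 2 ⊕ 0 ⊕ 2 = 0.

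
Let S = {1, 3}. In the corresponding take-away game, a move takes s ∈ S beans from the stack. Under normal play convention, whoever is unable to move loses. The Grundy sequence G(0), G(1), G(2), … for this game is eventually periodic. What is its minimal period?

n :  0  1  2  3  4  5  6  7  8  9 10 11 12 13 14
G :  0  1  0  1  0  1  0  1  0  1  0  1  0  1  0
G(n+2) = G(n) holds for n = 0,…,2 (a full window of length max(S) = 3), so the sequence is purely periodic with period 2.

2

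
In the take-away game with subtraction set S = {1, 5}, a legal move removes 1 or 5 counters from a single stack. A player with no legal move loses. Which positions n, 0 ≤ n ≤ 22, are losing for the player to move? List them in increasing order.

G(0) = 0
G(1) = mex{0} = 1
G(2) = mex{1} = 0
G(3) = mex{0} = 1
G(4) = mex{1} = 0
G(5) = mex{0,0} = 1
G(6) = mex{1,1} = 0
G(7) = mex{0,0} = 1
G(8) = mex{1,1} = 0
G(9) = mex{0,0} = 1
G(10) = mex{1,1} = 0
G(11) = mex{0,0} = 1
G(12) = mex{1,1} = 0
G(13) = mex{0,0} = 1
G(14) = mex{1,1} = 0
G(15) = mex{0,0} = 1
G(16) = mex{1,1} = 0
G(17) = mex{0,0} = 1
G(18) = mex{1,1} = 0
G(19) = mex{0,0} = 1
G(20) = mex{1,1} = 0
G(21) = mex{0,0} = 1
G(22) = mex{1,1} = 0
P-positions are exactly the n with G(n) = 0.

0, 2, 4, 6, 8, 10, 12, 14, 16, 18, 20, 22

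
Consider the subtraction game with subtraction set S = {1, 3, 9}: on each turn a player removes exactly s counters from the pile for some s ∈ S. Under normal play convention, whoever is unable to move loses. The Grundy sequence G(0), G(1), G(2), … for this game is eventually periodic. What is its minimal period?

n :  0  1  2  3  4  5  6  7  8  9 10 11 12 13 14
G :  0  1  0  1  0  1  0  1  0  1  0  1  0  1  0
G(n+2) = G(n) holds for n = 0,…,8 (a full window of length max(S) = 9), so the sequence is purely periodic with period 2.

2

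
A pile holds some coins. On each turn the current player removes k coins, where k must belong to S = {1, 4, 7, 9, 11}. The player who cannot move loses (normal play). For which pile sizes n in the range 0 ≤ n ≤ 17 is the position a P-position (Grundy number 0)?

n :  0  1  2  3  4  5  6  7  8  9 10 11 12 13 14 15 16 17
G :  0  1  0  1  2  0  1  2  0  1  0  1  2  3  4  3  4  2
P-positions are exactly the n with G(n) = 0.

0, 2, 5, 8, 10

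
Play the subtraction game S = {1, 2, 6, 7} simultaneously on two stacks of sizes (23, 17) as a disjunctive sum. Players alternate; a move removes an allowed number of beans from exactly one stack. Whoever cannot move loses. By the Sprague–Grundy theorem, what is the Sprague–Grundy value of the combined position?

All stacks use S = {1, 2, 6, 7}:
n :  0  1  2  3  4  5  6  7  8  9 10 11 12 13 14 15 16 17 18 19 20 21 22 23
G :  0  1  2  0  1  2  3  4  0  1  2  0  1  2  3  4  0  1  2  0  1  2  3  4
Stack A: G(23) = 4.
Stack B: G(17) = 1.
Combined Grundy value = 4 ⊕ 1 = 5.

5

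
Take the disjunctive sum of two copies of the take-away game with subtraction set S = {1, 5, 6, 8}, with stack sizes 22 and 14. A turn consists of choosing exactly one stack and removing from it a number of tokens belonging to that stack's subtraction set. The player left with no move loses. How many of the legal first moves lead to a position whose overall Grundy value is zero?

3

All stacks use S = {1, 5, 6, 8}:
n :  0  1  2  3  4  5  6  7  8  9 10 11 12 13 14 15 16 17 18 19 20 21 22
G :  0  1  0  1  0  1  2  3  2  3  2  0  1  0  1  0  1  2  3  2  3  2  0
Stack A: G(22) = 0.
Stack B: G(14) = 1.
Combined Grundy value = 0 ⊕ 1 = 1.
A winning move leaves total XOR = 0, i.e. changes one component's Grundy value g to g ⊕ X where X is the current total.
Stack A: need g' = 0⊕1 = 1. Options: 22−1→G=2, 22−5→G=2, 22−6→G=1, 22−8→G=1. Hits: 2.
Stack B: need g' = 1⊕1 = 0. Options: 14−1→G=0, 14−5→G=3, 14−6→G=2, 14−8→G=2. Hits: 1.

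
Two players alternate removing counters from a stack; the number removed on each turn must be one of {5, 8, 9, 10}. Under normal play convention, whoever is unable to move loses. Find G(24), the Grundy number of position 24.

G(0) = 0
G(1) = mex{} = 0
G(2) = mex{} = 0
G(3) = mex{} = 0
G(4) = mex{} = 0
G(5) = mex{0} = 1
G(6) = mex{0} = 1
G(7) = mex{0} = 1
G(8) = mex{0,0} = 1
G(9) = mex{0,0,0} = 1
G(10) = mex{1,0,0,0} = 2
G(11) = mex{1,0,0,0} = 2
G(12) = mex{1,0,0,0} = 2
G(13) = mex{1,1,0,0} = 2
G(14) = mex{1,1,1,0} = 2
G(15) = mex{2,1,1,1} = 0
G(16) = mex{2,1,1,1} = 0
G(17) = mex{2,1,1,1} = 0
G(18) = mex{2,2,1,1} = 0
G(19) = mex{2,2,2,1} = 0
G(20) = mex{0,2,2,2} = 1
G(21) = mex{0,2,2,2} = 1
G(22) = mex{0,2,2,2} = 1
G(23) = mex{0,0,2,2} = 1
G(24) = mex{0,0,0,2} = 1

1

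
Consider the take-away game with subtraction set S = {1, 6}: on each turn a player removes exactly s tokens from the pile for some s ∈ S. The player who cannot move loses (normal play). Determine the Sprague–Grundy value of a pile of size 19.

1

n :  0  1  2  3  4  5  6  7  8  9 10 11 12 13 14 15 16 17 18 19
G :  0  1  0  1  0  1  2  0  1  0  1  0  1  2  0  1  0  1  0  1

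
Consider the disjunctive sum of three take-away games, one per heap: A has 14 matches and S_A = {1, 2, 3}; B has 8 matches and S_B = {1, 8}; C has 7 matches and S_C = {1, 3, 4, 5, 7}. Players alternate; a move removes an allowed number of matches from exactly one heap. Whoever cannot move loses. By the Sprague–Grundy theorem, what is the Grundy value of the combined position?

3

Heap A, S = {1, 2, 3}:
G(0) = 0
G(1) = mex{0} = 1
G(2) = mex{1,0} = 2
G(3) = mex{2,1,0} = 3
G(4) = mex{3,2,1} = 0
G(5) = mex{0,3,2} = 1
G(6) = mex{1,0,3} = 2
G(7) = mex{2,1,0} = 3
G(8) = mex{3,2,1} = 0
G(9) = mex{0,3,2} = 1
G(10) = mex{1,0,3} = 2
G(11) = mex{2,1,0} = 3
G(12) = mex{3,2,1} = 0
G(13) = mex{0,3,2} = 1
G(14) = mex{1,0,3} = 2
G_A(14) = 2.
Heap B, S = {1, 8}:
n : 0 1 2 3 4 5 6 7 8
G : 0 1 0 1 0 1 0 1 2
G_B(8) = 2.
Heap C, S = {1, 3, 4, 5, 7}:
G(0) = 0
G(1) = mex{0} = 1
G(2) = mex{1} = 0
G(3) = mex{0,0} = 1
G(4) = mex{1,1,0} = 2
G(5) = mex{2,0,1,0} = 3
G(6) = mex{3,1,0,1} = 2
G(7) = mex{2,2,1,0,0} = 3
G_C(7) = 3.
Combined Grundy value = 2 ⊕ 2 ⊕ 3 = 3.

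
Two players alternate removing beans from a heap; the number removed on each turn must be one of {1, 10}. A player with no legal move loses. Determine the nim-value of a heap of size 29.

1

G(0) = 0
G(1) = mex{0} = 1
G(2) = mex{1} = 0
G(3) = mex{0} = 1
G(4) = mex{1} = 0
G(5) = mex{0} = 1
G(6) = mex{1} = 0
G(7) = mex{0} = 1
G(8) = mex{1} = 0
G(9) = mex{0} = 1
G(10) = mex{1,0} = 2
G(11) = mex{2,1} = 0
G(12) = mex{0,0} = 1
G(13) = mex{1,1} = 0
G(14) = mex{0,0} = 1
G(15) = mex{1,1} = 0
G(16) = mex{0,0} = 1
G(17) = mex{1,1} = 0
G(18) = mex{0,0} = 1
G(19) = mex{1,1} = 0
G(20) = mex{0,2} = 1
G(21) = mex{1,0} = 2
G(22) = mex{2,1} = 0
G(23) = mex{0,0} = 1
G(24) = mex{1,1} = 0
G(25) = mex{0,0} = 1
G(26) = mex{1,1} = 0
G(27) = mex{0,0} = 1
G(28) = mex{1,1} = 0
G(29) = mex{0,0} = 1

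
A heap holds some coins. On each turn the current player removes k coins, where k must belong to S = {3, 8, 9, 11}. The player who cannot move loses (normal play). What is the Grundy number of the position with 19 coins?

0

G(0) = 0
G(1) = mex{} = 0
G(2) = mex{} = 0
G(3) = mex{0} = 1
G(4) = mex{0} = 1
G(5) = mex{0} = 1
G(6) = mex{1} = 0
G(7) = mex{1} = 0
G(8) = mex{1,0} = 2
G(9) = mex{0,0,0} = 1
G(10) = mex{0,0,0} = 1
G(11) = mex{2,1,0,0} = 3
G(12) = mex{1,1,1,0} = 2
G(13) = mex{1,1,1,0} = 2
G(14) = mex{3,0,1,1} = 2
G(15) = mex{2,0,0,1} = 3
G(16) = mex{2,2,0,1} = 3
G(17) = mex{2,1,2,0} = 3
G(18) = mex{3,1,1,0} = 2
G(19) = mex{3,3,1,2} = 0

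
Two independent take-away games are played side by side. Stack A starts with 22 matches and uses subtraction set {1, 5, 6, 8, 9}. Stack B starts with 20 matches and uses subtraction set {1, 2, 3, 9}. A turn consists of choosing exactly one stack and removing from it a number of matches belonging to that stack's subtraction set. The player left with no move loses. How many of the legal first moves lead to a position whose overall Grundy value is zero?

3

Stack A, S = {1, 5, 6, 8, 9}:
n :  0  1  2  3  4  5  6  7  8  9 10 11 12 13 14 15 16 17 18 19 20 21 22
G :  0  1  0  1  0  1  2  3  2  3  2  3  4  5  0  1  0  1  0  1  2  3  2
G_A(22) = 2.
Stack B, S = {1, 2, 3, 9}:
G(0) = 0
G(1) = mex{0} = 1
G(2) = mex{1,0} = 2
G(3) = mex{2,1,0} = 3
G(4) = mex{3,2,1} = 0
G(5) = mex{0,3,2} = 1
G(6) = mex{1,0,3} = 2
G(7) = mex{2,1,0} = 3
G(8) = mex{3,2,1} = 0
G(9) = mex{0,3,2,0} = 1
G(10) = mex{1,0,3,1} = 2
G(11) = mex{2,1,0,2} = 3
G(12) = mex{3,2,1,3} = 0
G(13) = mex{0,3,2,0} = 1
G(14) = mex{1,0,3,1} = 2
G(15) = mex{2,1,0,2} = 3
G(16) = mex{3,2,1,3} = 0
G(17) = mex{0,3,2,0} = 1
G(18) = mex{1,0,3,1} = 2
G(19) = mex{2,1,0,2} = 3
G(20) = mex{3,2,1,3} = 0
G_B(20) = 0.
Combined Grundy value = 2 ⊕ 0 = 2.
A winning move leaves total XOR = 0, i.e. changes one component's Grundy value g to g ⊕ X where X is the current total.
Stack A: need g' = 2⊕2 = 0. Options: 22−1→G=3, 22−5→G=1, 22−6→G=0, 22−8→G=0, 22−9→G=5. Hits: 2.
Stack B: need g' = 0⊕2 = 2. Options: 20−1→G=3, 20−2→G=2, 20−3→G=1, 20−9→G=3. Hits: 1.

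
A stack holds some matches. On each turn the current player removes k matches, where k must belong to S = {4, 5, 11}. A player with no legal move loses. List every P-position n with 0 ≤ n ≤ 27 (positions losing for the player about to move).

0, 1, 2, 3, 9, 10, 16, 17, 18, 19, 25, 26

n :  0  1  2  3  4  5  6  7  8  9 10 11 12 13 14 15 16 17 18 19 20 21 22 23 24 25 26 27
G :  0  0  0  0  1  1  1  1  2  0  0  2  3  1  1  3  0  0  0  0  1  1  1  1  2  0  0  2
P-positions are exactly the n with G(n) = 0.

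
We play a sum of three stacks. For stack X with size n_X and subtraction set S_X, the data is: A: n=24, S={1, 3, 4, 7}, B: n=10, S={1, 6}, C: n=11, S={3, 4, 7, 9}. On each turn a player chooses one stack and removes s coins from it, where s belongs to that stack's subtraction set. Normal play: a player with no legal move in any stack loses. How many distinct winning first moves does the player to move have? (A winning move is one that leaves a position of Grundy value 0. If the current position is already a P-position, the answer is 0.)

Stack A, S = {1, 3, 4, 7}:
n :  0  1  2  3  4  5  6  7  8  9 10 11 12 13 14 15 16 17 18 19 20 21 22 23 24
G :  0  1  0  1  2  3  2  3  0  1  0  1  2  3  2  3  0  1  0  1  2  3  2  3  0
G_A(24) = 0.
Stack B, S = {1, 6}:
G(0) = 0
G(1) = mex{0} = 1
G(2) = mex{1} = 0
G(3) = mex{0} = 1
G(4) = mex{1} = 0
G(5) = mex{0} = 1
G(6) = mex{1,0} = 2
G(7) = mex{2,1} = 0
G(8) = mex{0,0} = 1
G(9) = mex{1,1} = 0
G(10) = mex{0,0} = 1
G_B(10) = 1.
Stack C, S = {3, 4, 7, 9}:
G(0) = 0
G(1) = mex{} = 0
G(2) = mex{} = 0
G(3) = mex{0} = 1
G(4) = mex{0,0} = 1
G(5) = mex{0,0} = 1
G(6) = mex{1,0} = 2
G(7) = mex{1,1,0} = 2
G(8) = mex{1,1,0} = 2
G(9) = mex{2,1,0,0} = 3
G(10) = mex{2,2,1,0} = 3
G(11) = mex{2,2,1,0} = 3
G_C(11) = 3.
Combined Grundy value = 0 ⊕ 1 ⊕ 3 = 2.
A winning move leaves total XOR = 0, i.e. changes one component's Grundy value g to g ⊕ X where X is the current total.
Stack A: need g' = 0⊕2 = 2. Options: 24−1→G=3, 24−3→G=3, 24−4→G=2, 24−7→G=1. Hits: 1.
Stack B: need g' = 1⊕2 = 3. Options: 10−1→G=0, 10−6→G=0. Hits: 0.
Stack C: need g' = 3⊕2 = 1. Options: 11−3→G=2, 11−4→G=2, 11−7→G=1, 11−9→G=0. Hits: 1.

2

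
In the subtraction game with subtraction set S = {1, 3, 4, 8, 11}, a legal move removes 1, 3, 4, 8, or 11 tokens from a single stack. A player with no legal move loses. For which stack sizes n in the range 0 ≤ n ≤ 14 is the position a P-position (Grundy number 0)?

G(0) = 0
G(1) = mex{0} = 1
G(2) = mex{1} = 0
G(3) = mex{0,0} = 1
G(4) = mex{1,1,0} = 2
G(5) = mex{2,0,1} = 3
G(6) = mex{3,1,0} = 2
G(7) = mex{2,2,1} = 0
G(8) = mex{0,3,2,0} = 1
G(9) = mex{1,2,3,1} = 0
G(10) = mex{0,0,2,0} = 1
G(11) = mex{1,1,0,1,0} = 2
G(12) = mex{2,0,1,2,1} = 3
G(13) = mex{3,1,0,3,0} = 2
G(14) = mex{2,2,1,2,1} = 0
P-positions are exactly the n with G(n) = 0.

0, 2, 7, 9, 14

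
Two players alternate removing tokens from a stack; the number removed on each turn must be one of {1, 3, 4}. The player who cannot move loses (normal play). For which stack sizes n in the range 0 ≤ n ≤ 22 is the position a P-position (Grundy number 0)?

n :  0  1  2  3  4  5  6  7  8  9 10 11 12 13 14 15 16 17 18 19 20 21 22
G :  0  1  0  1  2  3  2  0  1  0  1  2  3  2  0  1  0  1  2  3  2  0  1
P-positions are exactly the n with G(n) = 0.

0, 2, 7, 9, 14, 16, 21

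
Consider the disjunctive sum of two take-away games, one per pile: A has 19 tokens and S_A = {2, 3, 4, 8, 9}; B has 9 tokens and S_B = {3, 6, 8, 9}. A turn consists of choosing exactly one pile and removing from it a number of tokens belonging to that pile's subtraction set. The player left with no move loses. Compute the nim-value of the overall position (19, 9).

3

Pile A, S = {2, 3, 4, 8, 9}:
n :  0  1  2  3  4  5  6  7  8  9 10 11 12 13 14 15 16 17 18 19
G :  0  0  1  1  2  2  0  0  1  1  2  2  0  0  1  1  2  2  0  0
G_A(19) = 0.
Pile B, S = {3, 6, 8, 9}:
G(0) = 0
G(1) = mex{} = 0
G(2) = mex{} = 0
G(3) = mex{0} = 1
G(4) = mex{0} = 1
G(5) = mex{0} = 1
G(6) = mex{1,0} = 2
G(7) = mex{1,0} = 2
G(8) = mex{1,0,0} = 2
G(9) = mex{2,1,0,0} = 3
G_B(9) = 3.
Combined Grundy value = 0 ⊕ 3 = 3.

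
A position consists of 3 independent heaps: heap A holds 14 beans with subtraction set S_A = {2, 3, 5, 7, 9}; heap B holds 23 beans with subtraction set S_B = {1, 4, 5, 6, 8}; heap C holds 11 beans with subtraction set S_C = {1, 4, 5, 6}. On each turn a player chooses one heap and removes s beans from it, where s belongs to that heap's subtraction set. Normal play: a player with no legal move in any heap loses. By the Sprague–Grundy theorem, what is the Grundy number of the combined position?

2

Heap A, S = {2, 3, 5, 7, 9}:
G(0) = 0
G(1) = mex{} = 0
G(2) = mex{0} = 1
G(3) = mex{0,0} = 1
G(4) = mex{1,0} = 2
G(5) = mex{1,1,0} = 2
G(6) = mex{2,1,0} = 3
G(7) = mex{2,2,1,0} = 3
G(8) = mex{3,2,1,0} = 4
G(9) = mex{3,3,2,1,0} = 4
G(10) = mex{4,3,2,1,0} = 5
G(11) = mex{4,4,3,2,1} = 0
G(12) = mex{5,4,3,2,1} = 0
G(13) = mex{0,5,4,3,2} = 1
G(14) = mex{0,0,4,3,2} = 1
G_A(14) = 1.
Heap B, S = {1, 4, 5, 6, 8}:
G(0) = 0
G(1) = mex{0} = 1
G(2) = mex{1} = 0
G(3) = mex{0} = 1
G(4) = mex{1,0} = 2
G(5) = mex{2,1,0} = 3
G(6) = mex{3,0,1,0} = 2
G(7) = mex{2,1,0,1} = 3
G(8) = mex{3,2,1,0,0} = 4
G(9) = mex{4,3,2,1,1} = 0
G(10) = mex{0,2,3,2,0} = 1
G(11) = mex{1,3,2,3,1} = 0
G(12) = mex{0,4,3,2,2} = 1
G(13) = mex{1,0,4,3,3} = 2
G(14) = mex{2,1,0,4,2} = 3
G(15) = mex{3,0,1,0,3} = 2
G(16) = mex{2,1,0,1,4} = 3
G(17) = mex{3,2,1,0,0} = 4
G(18) = mex{4,3,2,1,1} = 0
G(19) = mex{0,2,3,2,0} = 1
G(20) = mex{1,3,2,3,1} = 0
G(21) = mex{0,4,3,2,2} = 1
G(22) = mex{1,0,4,3,3} = 2
G(23) = mex{2,1,0,4,2} = 3
G_B(23) = 3.
Heap C, S = {1, 4, 5, 6}:
n :  0  1  2  3  4  5  6  7  8  9 10 11
G :  0  1  0  1  2  3  2  3  4  0  1  0
G_C(11) = 0.
Combined Grundy value = 1 ⊕ 3 ⊕ 0 = 2.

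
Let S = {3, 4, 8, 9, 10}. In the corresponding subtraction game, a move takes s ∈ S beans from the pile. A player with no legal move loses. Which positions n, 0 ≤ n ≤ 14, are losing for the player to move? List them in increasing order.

0, 1, 2, 7, 13, 14

n :  0  1  2  3  4  5  6  7  8  9 10 11 12 13 14
G :  0  0  0  1  1  1  2  0  2  3  1  3  4  0  0
P-positions are exactly the n with G(n) = 0.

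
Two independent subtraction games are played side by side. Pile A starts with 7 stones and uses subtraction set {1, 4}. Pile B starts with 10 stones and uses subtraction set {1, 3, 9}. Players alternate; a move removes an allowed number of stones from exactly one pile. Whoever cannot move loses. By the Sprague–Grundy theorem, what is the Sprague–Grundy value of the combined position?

0

Pile A, S = {1, 4}:
G(0) = 0
G(1) = mex{0} = 1
G(2) = mex{1} = 0
G(3) = mex{0} = 1
G(4) = mex{1,0} = 2
G(5) = mex{2,1} = 0
G(6) = mex{0,0} = 1
G(7) = mex{1,1} = 0
G_A(7) = 0.
Pile B, S = {1, 3, 9}:
G(0) = 0
G(1) = mex{0} = 1
G(2) = mex{1} = 0
G(3) = mex{0,0} = 1
G(4) = mex{1,1} = 0
G(5) = mex{0,0} = 1
G(6) = mex{1,1} = 0
G(7) = mex{0,0} = 1
G(8) = mex{1,1} = 0
G(9) = mex{0,0,0} = 1
G(10) = mex{1,1,1} = 0
G_B(10) = 0.
Combined Grundy value = 0 ⊕ 0 = 0.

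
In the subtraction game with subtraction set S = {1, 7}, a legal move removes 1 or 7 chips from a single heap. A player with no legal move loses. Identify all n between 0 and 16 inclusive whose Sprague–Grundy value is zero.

G(0) = 0
G(1) = mex{0} = 1
G(2) = mex{1} = 0
G(3) = mex{0} = 1
G(4) = mex{1} = 0
G(5) = mex{0} = 1
G(6) = mex{1} = 0
G(7) = mex{0,0} = 1
G(8) = mex{1,1} = 0
G(9) = mex{0,0} = 1
G(10) = mex{1,1} = 0
G(11) = mex{0,0} = 1
G(12) = mex{1,1} = 0
G(13) = mex{0,0} = 1
G(14) = mex{1,1} = 0
G(15) = mex{0,0} = 1
G(16) = mex{1,1} = 0
P-positions are exactly the n with G(n) = 0.

0, 2, 4, 6, 8, 10, 12, 14, 16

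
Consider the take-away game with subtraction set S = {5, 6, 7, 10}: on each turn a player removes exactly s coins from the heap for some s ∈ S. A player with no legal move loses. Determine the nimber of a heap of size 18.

n :  0  1  2  3  4  5  6  7  8  9 10 11 12 13 14 15 16 17 18
G :  0  0  0  0  0  1  1  1  1  1  2  2  2  2  2  0  0  0  0

0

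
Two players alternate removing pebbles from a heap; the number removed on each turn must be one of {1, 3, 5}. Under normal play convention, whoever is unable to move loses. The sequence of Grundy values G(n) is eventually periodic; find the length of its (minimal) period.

n :  0  1  2  3  4  5  6  7  8  9 10 11 12 13 14
G :  0  1  0  1  0  1  0  1  0  1  0  1  0  1  0
G(n+2) = G(n) holds for n = 0,…,4 (a full window of length max(S) = 5), so the sequence is purely periodic with period 2.

2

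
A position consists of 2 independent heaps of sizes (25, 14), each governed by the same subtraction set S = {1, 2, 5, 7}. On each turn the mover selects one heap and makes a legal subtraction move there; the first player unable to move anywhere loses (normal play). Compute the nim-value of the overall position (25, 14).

3

All heaps use S = {1, 2, 5, 7}:
G(0) = 0
G(1) = mex{0} = 1
G(2) = mex{1,0} = 2
G(3) = mex{2,1} = 0
G(4) = mex{0,2} = 1
G(5) = mex{1,0,0} = 2
G(6) = mex{2,1,1} = 0
G(7) = mex{0,2,2,0} = 1
G(8) = mex{1,0,0,1} = 2
G(9) = mex{2,1,1,2} = 0
G(10) = mex{0,2,2,0} = 1
G(11) = mex{1,0,0,1} = 2
G(12) = mex{2,1,1,2} = 0
G(13) = mex{0,2,2,0} = 1
G(14) = mex{1,0,0,1} = 2
G(15) = mex{2,1,1,2} = 0
G(16) = mex{0,2,2,0} = 1
G(17) = mex{1,0,0,1} = 2
G(18) = mex{2,1,1,2} = 0
G(19) = mex{0,2,2,0} = 1
G(20) = mex{1,0,0,1} = 2
G(21) = mex{2,1,1,2} = 0
G(22) = mex{0,2,2,0} = 1
G(23) = mex{1,0,0,1} = 2
G(24) = mex{2,1,1,2} = 0
G(25) = mex{0,2,2,0} = 1
Heap A: G(25) = 1.
Heap B: G(14) = 2.
Combined Grundy value = 1 ⊕ 2 = 3.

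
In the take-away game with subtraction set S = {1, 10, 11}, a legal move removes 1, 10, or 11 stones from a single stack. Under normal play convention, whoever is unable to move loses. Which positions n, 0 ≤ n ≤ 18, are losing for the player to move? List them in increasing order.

0, 2, 4, 6, 8

n :  0  1  2  3  4  5  6  7  8  9 10 11 12 13 14 15 16 17 18
G :  0  1  0  1  0  1  0  1  0  1  2  3  2  3  2  3  2  3  2
P-positions are exactly the n with G(n) = 0.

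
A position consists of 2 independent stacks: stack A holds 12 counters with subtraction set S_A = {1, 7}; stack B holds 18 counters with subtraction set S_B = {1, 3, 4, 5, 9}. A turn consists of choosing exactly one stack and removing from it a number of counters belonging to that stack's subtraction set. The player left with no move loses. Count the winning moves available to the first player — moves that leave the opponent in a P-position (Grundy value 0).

0

Stack A, S = {1, 7}:
G(0) = 0
G(1) = mex{0} = 1
G(2) = mex{1} = 0
G(3) = mex{0} = 1
G(4) = mex{1} = 0
G(5) = mex{0} = 1
G(6) = mex{1} = 0
G(7) = mex{0,0} = 1
G(8) = mex{1,1} = 0
G(9) = mex{0,0} = 1
G(10) = mex{1,1} = 0
G(11) = mex{0,0} = 1
G(12) = mex{1,1} = 0
G_A(12) = 0.
Stack B, S = {1, 3, 4, 5, 9}:
n :  0  1  2  3  4  5  6  7  8  9 10 11 12 13 14 15 16 17 18
G :  0  1  0  1  2  3  2  3  0  1  0  1  2  3  2  3  0  1  0
G_B(18) = 0.
Combined Grundy value = 0 ⊕ 0 = 0.
A winning move leaves total XOR = 0, i.e. changes one component's Grundy value g to g ⊕ X where X is the current total.
Stack A: target g' = 0⊕0 = 0, but every legal move changes the Grundy value (mex property), so 0 moves.
Stack B: target g' = 0⊕0 = 0, but every legal move changes the Grundy value (mex property), so 0 moves.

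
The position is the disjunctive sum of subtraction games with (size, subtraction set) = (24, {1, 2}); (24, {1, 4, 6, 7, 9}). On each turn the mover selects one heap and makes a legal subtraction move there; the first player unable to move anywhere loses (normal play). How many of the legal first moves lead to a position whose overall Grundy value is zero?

Heap A, S = {1, 2}:
G(0) = 0
G(1) = mex{0} = 1
G(2) = mex{1,0} = 2
G(3) = mex{2,1} = 0
G(4) = mex{0,2} = 1
G(5) = mex{1,0} = 2
G(6) = mex{2,1} = 0
G(7) = mex{0,2} = 1
G(8) = mex{1,0} = 2
G(9) = mex{2,1} = 0
G(10) = mex{0,2} = 1
G(11) = mex{1,0} = 2
G(12) = mex{2,1} = 0
G(13) = mex{0,2} = 1
G(14) = mex{1,0} = 2
G(15) = mex{2,1} = 0
G(16) = mex{0,2} = 1
G(17) = mex{1,0} = 2
G(18) = mex{2,1} = 0
G(19) = mex{0,2} = 1
G(20) = mex{1,0} = 2
G(21) = mex{2,1} = 0
G(22) = mex{0,2} = 1
G(23) = mex{1,0} = 2
G(24) = mex{2,1} = 0
G_A(24) = 0.
Heap B, S = {1, 4, 6, 7, 9}:
G(0) = 0
G(1) = mex{0} = 1
G(2) = mex{1} = 0
G(3) = mex{0} = 1
G(4) = mex{1,0} = 2
G(5) = mex{2,1} = 0
G(6) = mex{0,0,0} = 1
G(7) = mex{1,1,1,0} = 2
G(8) = mex{2,2,0,1} = 3
G(9) = mex{3,0,1,0,0} = 2
G(10) = mex{2,1,2,1,1} = 0
G(11) = mex{0,2,0,2,0} = 1
G(12) = mex{1,3,1,0,1} = 2
G(13) = mex{2,2,2,1,2} = 0
G(14) = mex{0,0,3,2,0} = 1
G(15) = mex{1,1,2,3,1} = 0
G(16) = mex{0,2,0,2,2} = 1
G(17) = mex{1,0,1,0,3} = 2
G(18) = mex{2,1,2,1,2} = 0
G(19) = mex{0,0,0,2,0} = 1
G(20) = mex{1,1,1,0,1} = 2
G(21) = mex{2,2,0,1,2} = 3
G(22) = mex{3,0,1,0,0} = 2
G(23) = mex{2,1,2,1,1} = 0
G(24) = mex{0,2,0,2,0} = 1
G_B(24) = 1.
Combined Grundy value = 0 ⊕ 1 = 1.
A winning move leaves total XOR = 0, i.e. changes one component's Grundy value g to g ⊕ X where X is the current total.
Heap A: need g' = 0⊕1 = 1. Options: 24−1→G=2, 24−2→G=1. Hits: 1.
Heap B: need g' = 1⊕1 = 0. Options: 24−1→G=0, 24−4→G=2, 24−6→G=0, 24−7→G=2, 24−9→G=0. Hits: 3.

4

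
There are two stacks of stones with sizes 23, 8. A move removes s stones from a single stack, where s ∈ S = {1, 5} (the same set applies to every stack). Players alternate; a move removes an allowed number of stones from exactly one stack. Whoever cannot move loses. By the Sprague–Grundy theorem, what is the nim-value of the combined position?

1

All stacks use S = {1, 5}:
G(0) = 0
G(1) = mex{0} = 1
G(2) = mex{1} = 0
G(3) = mex{0} = 1
G(4) = mex{1} = 0
G(5) = mex{0,0} = 1
G(6) = mex{1,1} = 0
G(7) = mex{0,0} = 1
G(8) = mex{1,1} = 0
G(9) = mex{0,0} = 1
G(10) = mex{1,1} = 0
G(11) = mex{0,0} = 1
G(12) = mex{1,1} = 0
G(13) = mex{0,0} = 1
G(14) = mex{1,1} = 0
G(15) = mex{0,0} = 1
G(16) = mex{1,1} = 0
G(17) = mex{0,0} = 1
G(18) = mex{1,1} = 0
G(19) = mex{0,0} = 1
G(20) = mex{1,1} = 0
G(21) = mex{0,0} = 1
G(22) = mex{1,1} = 0
G(23) = mex{0,0} = 1
Stack A: G(23) = 1.
Stack B: G(8) = 0.
Combined Grundy value = 1 ⊕ 0 = 1.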